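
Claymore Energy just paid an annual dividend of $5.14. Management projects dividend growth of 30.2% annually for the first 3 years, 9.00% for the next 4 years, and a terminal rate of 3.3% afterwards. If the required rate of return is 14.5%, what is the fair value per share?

$104.06

Three-stage DDM. Project D₁…D_7; terminal Gordon value at t=7 with g = 0.033; discount at r = 0.145.
D_1 = 6.6923
D_2 = 8.7133
D_3 = 11.3448
D_4 = 12.3658
D_5 = 13.4787
D_6 = 14.6918
D_7 = 16.0141
TV_7 = 16.5425/(0.145−0.033) = 147.7013
P₀ = Σ Dₜ/(1+r)ᵗ + TV_7/(1+r)^7 = 104.0647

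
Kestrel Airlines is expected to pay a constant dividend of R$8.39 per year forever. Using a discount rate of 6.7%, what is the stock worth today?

R$125.22

Zero-growth DDM (perpetuity): P₀ = D/r = 8.39 / 0.067 = 125.2239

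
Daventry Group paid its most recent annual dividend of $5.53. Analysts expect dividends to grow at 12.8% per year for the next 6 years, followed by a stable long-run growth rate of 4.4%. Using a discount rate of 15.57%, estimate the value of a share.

Two-stage DDM. Project D₁…D_6 at 0.128, terminal growth 0.044, discount at r = 0.1557.
D_1 = 6.2378
D_2 = 7.0363
D_3 = 7.9369
D_4 = 8.9529
D_5 = 10.0988
D_6 = 11.3915
Terminal value at t=6: TV = D_7/(r−g) = 11.8927/(0.1557−0.044) = 106.4700
P₀ = 6.2378/(1+0.1557)^1 + 7.0363/(1+0.1557)^2 + 7.9369/(1+0.1557)^3 + 8.9529/(1+0.1557)^4 + 10.0988/(1+0.1557)^5 + 11.3915/(1+0.1557)^6 + 106.4700/(1+0.1557)^6 = 75.1896

$75.19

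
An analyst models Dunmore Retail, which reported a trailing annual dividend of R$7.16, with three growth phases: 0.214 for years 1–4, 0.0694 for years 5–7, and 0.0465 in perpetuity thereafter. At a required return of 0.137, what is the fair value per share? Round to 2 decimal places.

Three-stage DDM. Project D₁…D_7; terminal Gordon value at t=7 with g = 0.0465; discount at r = 0.137.
D_1 = 8.6922
D_2 = 10.5524
D_3 = 12.8106
D_4 = 15.5521
D_5 = 16.6314
D_6 = 17.7856
D_7 = 19.0199
TV_7 = 19.9043/(0.137−0.0465) = 219.9373
P₀ = Σ Dₜ/(1+r)ᵗ + TV_7/(1+r)^7 = 148.0870

R$148.09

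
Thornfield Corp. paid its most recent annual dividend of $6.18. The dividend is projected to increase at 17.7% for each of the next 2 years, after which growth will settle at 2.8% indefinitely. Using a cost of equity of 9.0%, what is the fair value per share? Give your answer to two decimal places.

$133.36

Two-stage DDM. Project D₁…D_2 at 0.177, terminal growth 0.028, discount at r = 0.09.
D_1 = 7.2739
D_2 = 8.5613
Terminal value at t=2: TV = D_3/(r−g) = 8.8011/(0.09−0.028) = 141.9524
P₀ = 7.2739/(1+0.09)^1 + 8.5613/(1+0.09)^2 + 141.9524/(1+0.09)^2 = 133.3577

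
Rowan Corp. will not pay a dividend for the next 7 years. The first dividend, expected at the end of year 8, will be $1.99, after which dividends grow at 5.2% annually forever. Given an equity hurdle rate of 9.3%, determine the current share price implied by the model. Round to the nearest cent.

$26.05

Deferred-dividend DDM. At t=7 the remaining stream is a growing perpetuity with first payment D_8 = 1.99.
V_7 = D_8/(r−g) = 1.99/(0.093−0.052) = 48.5366
P₀ = V_7/(1+r)^7 = 48.5366/(1+0.093)^7 = 26.0452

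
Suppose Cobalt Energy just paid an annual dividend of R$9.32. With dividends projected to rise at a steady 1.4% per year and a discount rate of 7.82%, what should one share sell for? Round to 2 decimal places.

R$147.20

Gordon growth model: P₀ = D₁/(r − g). D₁ = 9.32 × (1 + 0.014) = 9.4505.
P₀ = 9.4505 / (0.0782 − 0.014) = 9.4505 / 0.0642 = 147.2037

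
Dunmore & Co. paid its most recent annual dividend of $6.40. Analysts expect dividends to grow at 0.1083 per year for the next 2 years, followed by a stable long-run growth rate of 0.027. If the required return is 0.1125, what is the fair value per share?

Two-stage DDM. Project D₁…D_2 at 0.1083, terminal growth 0.027, discount at r = 0.1125.
D_1 = 7.0931
D_2 = 7.8613
Terminal value at t=2: TV = D_3/(r−g) = 8.0736/(0.1125−0.027) = 94.4276
P₀ = 7.0931/(1+0.1125)^1 + 7.8613/(1+0.1125)^2 + 94.4276/(1+0.1125)^2 = 89.0231

$89.02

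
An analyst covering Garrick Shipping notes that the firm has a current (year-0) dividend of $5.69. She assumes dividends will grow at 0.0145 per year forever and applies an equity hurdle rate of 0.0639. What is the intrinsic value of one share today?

Gordon growth model: P₀ = D₁/(r − g). D₁ = 5.69 × (1 + 0.0145) = 5.7725.
P₀ = 5.7725 / (0.0639 − 0.0145) = 5.7725 / 0.0494 = 116.8523

$116.85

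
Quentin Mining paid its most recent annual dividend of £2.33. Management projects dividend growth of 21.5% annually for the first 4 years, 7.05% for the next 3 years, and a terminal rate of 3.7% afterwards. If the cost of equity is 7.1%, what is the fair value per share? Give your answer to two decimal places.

£142.01

Three-stage DDM. Project D₁…D_7; terminal Gordon value at t=7 with g = 0.037; discount at r = 0.071.
D_1 = 2.8310
D_2 = 3.4396
D_3 = 4.1791
D_4 = 5.0776
D_5 = 5.4356
D_6 = 5.8188
D_7 = 6.2290
TV_7 = 6.4595/(0.071−0.037) = 189.9857
P₀ = Σ Dₜ/(1+r)ᵗ + TV_7/(1+r)^7 = 142.0124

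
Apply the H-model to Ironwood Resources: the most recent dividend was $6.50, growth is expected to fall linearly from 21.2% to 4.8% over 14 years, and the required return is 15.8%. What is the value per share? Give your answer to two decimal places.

H-model: P₀ = D₀[(1+g_L) + H(g_S−g_L)]/(r−g_L), with H = 14/2 = 7.
P₀ = 6.50 × [(1+0.048) + 7×(0.212−0.048)] / (0.158−0.048)
   = 6.50 × 2.1960 / 0.11 = 129.7636

$129.76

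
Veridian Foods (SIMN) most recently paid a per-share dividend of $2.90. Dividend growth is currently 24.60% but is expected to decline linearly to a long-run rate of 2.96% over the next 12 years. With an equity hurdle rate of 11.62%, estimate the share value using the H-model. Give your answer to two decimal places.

H-model: P₀ = D₀[(1+g_L) + H(g_S−g_L)]/(r−g_L), with H = 12/2 = 6.
P₀ = 2.90 × [(1+0.0296) + 6×(0.246−0.0296)] / (0.1162−0.0296)
   = 2.90 × 2.3280 / 0.0866 = 77.9584

$77.96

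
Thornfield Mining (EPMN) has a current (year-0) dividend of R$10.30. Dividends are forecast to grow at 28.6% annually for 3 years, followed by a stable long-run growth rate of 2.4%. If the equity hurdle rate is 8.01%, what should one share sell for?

Two-stage DDM. Project D₁…D_3 at 0.286, terminal growth 0.024, discount at r = 0.0801.
D_1 = 13.2458
D_2 = 17.0341
D_3 = 21.9059
Terminal value at t=3: TV = D_4/(r−g) = 22.4316/(0.0801−0.024) = 399.8501
P₀ = 13.2458/(1+0.0801)^1 + 17.0341/(1+0.0801)^2 + 21.9059/(1+0.0801)^3 + 399.8501/(1+0.0801)^3 = 361.5753

R$361.58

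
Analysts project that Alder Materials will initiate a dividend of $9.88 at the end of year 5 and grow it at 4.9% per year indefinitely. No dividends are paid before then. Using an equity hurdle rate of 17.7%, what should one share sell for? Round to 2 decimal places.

$40.22

Deferred-dividend DDM. At t=4 the remaining stream is a growing perpetuity with first payment D_5 = 9.88.
V_4 = D_5/(r−g) = 9.88/(0.177−0.049) = 77.1875
P₀ = V_4/(1+r)^4 = 77.1875/(1+0.177)^4 = 40.2199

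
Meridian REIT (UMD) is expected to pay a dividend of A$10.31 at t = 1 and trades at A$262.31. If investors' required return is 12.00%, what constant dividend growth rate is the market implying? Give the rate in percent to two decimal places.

From P₀ = D₁/(r − g), the implied growth is g = r − D₁/P₀.
g = 0.12 − 10.31/262.31 = 0.12 − 0.03930 = 0.08070

8.07%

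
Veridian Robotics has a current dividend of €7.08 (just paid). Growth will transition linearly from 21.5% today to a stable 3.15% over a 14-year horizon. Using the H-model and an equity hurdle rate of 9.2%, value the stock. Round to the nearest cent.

€271.03

H-model: P₀ = D₀[(1+g_L) + H(g_S−g_L)]/(r−g_L), with H = 14/2 = 7.
P₀ = 7.08 × [(1+0.0315) + 7×(0.215−0.0315)] / (0.092−0.0315)
   = 7.08 × 2.3160 / 0.0605 = 271.0294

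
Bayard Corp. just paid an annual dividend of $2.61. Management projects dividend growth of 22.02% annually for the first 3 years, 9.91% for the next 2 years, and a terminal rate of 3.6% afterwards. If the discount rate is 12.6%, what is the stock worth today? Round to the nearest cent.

$52.05

Three-stage DDM. Project D₁…D_5; terminal Gordon value at t=5 with g = 0.036; discount at r = 0.126.
D_1 = 3.1847
D_2 = 3.8860
D_3 = 4.7417
D_4 = 5.2116
D_5 = 5.7281
TV_5 = 5.9343/(0.126−0.036) = 65.9364
P₀ = Σ Dₜ/(1+r)ᵗ + TV_5/(1+r)^5 = 52.0491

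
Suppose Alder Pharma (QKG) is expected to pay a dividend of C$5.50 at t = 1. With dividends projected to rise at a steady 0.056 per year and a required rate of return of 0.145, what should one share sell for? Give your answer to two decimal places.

C$61.80

Gordon growth model: P₀ = D₁/(r − g), with D₁ = 5.50 given directly.
P₀ = 5.5000 / (0.145 − 0.056) = 5.5000 / 0.089 = 61.7978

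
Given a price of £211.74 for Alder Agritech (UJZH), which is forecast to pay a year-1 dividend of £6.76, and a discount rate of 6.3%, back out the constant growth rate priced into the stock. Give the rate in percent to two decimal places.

3.11%

From P₀ = D₁/(r − g), the implied growth is g = r − D₁/P₀.
g = 0.063 − 6.76/211.74 = 0.063 − 0.03193 = 0.03107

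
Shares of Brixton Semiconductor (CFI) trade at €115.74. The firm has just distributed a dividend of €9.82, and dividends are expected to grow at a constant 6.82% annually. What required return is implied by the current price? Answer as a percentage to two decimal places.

Rearranging the constant-growth DDM: r = D₁/P₀ + g.
D₁ = 9.82 × (1 + 0.0682) = 10.4897.
r = 10.4897 / 115.74 + 0.0682 = 0.09063 + 0.0682 = 0.15883

15.88%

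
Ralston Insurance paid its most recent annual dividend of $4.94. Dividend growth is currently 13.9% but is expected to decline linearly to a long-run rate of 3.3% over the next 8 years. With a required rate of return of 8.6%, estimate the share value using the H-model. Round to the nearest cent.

H-model: P₀ = D₀[(1+g_L) + H(g_S−g_L)]/(r−g_L), with H = 8/2 = 4.
P₀ = 4.94 × [(1+0.033) + 4×(0.139−0.033)] / (0.086−0.033)
   = 4.94 × 1.4570 / 0.053 = 135.8034

$135.80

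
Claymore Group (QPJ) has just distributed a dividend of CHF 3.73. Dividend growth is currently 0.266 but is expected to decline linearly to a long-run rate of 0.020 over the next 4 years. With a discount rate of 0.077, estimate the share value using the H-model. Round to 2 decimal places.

CHF 98.94

H-model: P₀ = D₀[(1+g_L) + H(g_S−g_L)]/(r−g_L), with H = 4/2 = 2.
P₀ = 3.73 × [(1+0.02) + 2×(0.266−0.02)] / (0.077−0.02)
   = 3.73 × 1.5120 / 0.057 = 98.9432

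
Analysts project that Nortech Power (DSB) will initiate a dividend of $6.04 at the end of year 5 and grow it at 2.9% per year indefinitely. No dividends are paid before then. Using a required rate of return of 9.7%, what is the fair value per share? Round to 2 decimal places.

$61.33

Deferred-dividend DDM. At t=4 the remaining stream is a growing perpetuity with first payment D_5 = 6.04.
V_4 = D_5/(r−g) = 6.04/(0.097−0.029) = 88.8235
P₀ = V_4/(1+r)^4 = 88.8235/(1+0.097)^4 = 61.3340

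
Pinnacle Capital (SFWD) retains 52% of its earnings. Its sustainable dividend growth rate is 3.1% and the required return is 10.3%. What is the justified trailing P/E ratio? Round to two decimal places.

Payout ratio b = 1 − 0.52 = 0.48.
Justified trailing P/E = b(1+g)/(r−g) = 0.48×(1+0.031)/(0.103−0.031) = 6.8733

6.87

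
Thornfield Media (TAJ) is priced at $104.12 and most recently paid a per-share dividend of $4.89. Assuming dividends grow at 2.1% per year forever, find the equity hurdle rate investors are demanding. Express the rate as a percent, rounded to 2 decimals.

6.90%

Rearranging the constant-growth DDM: r = D₁/P₀ + g.
D₁ = 4.89 × (1 + 0.021) = 4.9927.
r = 4.9927 / 104.12 + 0.021 = 0.04795 + 0.021 = 0.06895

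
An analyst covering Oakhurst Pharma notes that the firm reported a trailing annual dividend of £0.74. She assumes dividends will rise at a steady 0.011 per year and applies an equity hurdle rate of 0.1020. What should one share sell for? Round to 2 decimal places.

Gordon growth model: P₀ = D₁/(r − g). D₁ = 0.74 × (1 + 0.011) = 0.7481.
P₀ = 0.7481 / (0.102 − 0.011) = 0.7481 / 0.091 = 8.2213

£8.22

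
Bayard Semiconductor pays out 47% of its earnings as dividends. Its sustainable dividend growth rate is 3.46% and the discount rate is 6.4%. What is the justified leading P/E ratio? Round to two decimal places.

Justified leading P/E = b/(r−g) = 0.47/(0.064−0.0346) = 15.9864

15.99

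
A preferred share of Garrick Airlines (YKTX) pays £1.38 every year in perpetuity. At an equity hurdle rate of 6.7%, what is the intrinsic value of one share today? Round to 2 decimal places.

£20.60

Zero-growth DDM (perpetuity): P₀ = D/r = 1.38 / 0.067 = 20.5970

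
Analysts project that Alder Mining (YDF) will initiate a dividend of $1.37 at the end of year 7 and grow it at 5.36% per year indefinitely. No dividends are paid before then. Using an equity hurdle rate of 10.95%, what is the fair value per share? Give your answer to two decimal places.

Deferred-dividend DDM. At t=6 the remaining stream is a growing perpetuity with first payment D_7 = 1.37.
V_6 = D_7/(r−g) = 1.37/(0.1095−0.0536) = 24.5081
P₀ = V_6/(1+r)^6 = 24.5081/(1+0.1095)^6 = 13.1385

$13.14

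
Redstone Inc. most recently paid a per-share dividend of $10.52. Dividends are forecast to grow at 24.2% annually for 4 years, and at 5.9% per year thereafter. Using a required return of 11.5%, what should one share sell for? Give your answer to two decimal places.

$361.78

Two-stage DDM. Project D₁…D_4 at 0.242, terminal growth 0.059, discount at r = 0.115.
D_1 = 13.0658
D_2 = 16.2278
D_3 = 20.1549
D_4 = 25.0324
Terminal value at t=4: TV = D_5/(r−g) = 26.5093/(0.115−0.059) = 473.3802
P₀ = 13.0658/(1+0.115)^1 + 16.2278/(1+0.115)^2 + 20.1549/(1+0.115)^3 + 25.0324/(1+0.115)^4 + 473.3802/(1+0.115)^4 = 361.7811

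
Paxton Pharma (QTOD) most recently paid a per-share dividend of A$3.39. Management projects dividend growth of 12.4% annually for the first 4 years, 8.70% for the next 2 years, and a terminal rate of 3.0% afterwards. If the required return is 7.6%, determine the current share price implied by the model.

Three-stage DDM. Project D₁…D_6; terminal Gordon value at t=6 with g = 0.03; discount at r = 0.076.
D_1 = 3.8104
D_2 = 4.2828
D_3 = 4.8139
D_4 = 5.4108
D_5 = 5.8816
D_6 = 6.3933
TV_6 = 6.5851/(0.076−0.03) = 143.1540
P₀ = Σ Dₜ/(1+r)ᵗ + TV_6/(1+r)^6 = 115.5809

A$115.58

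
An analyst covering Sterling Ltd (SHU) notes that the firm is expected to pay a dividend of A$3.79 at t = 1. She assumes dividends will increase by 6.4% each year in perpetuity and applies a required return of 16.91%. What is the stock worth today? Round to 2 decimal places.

A$36.06

Gordon growth model: P₀ = D₁/(r − g), with D₁ = 3.79 given directly.
P₀ = 3.7900 / (0.1691 − 0.064) = 3.7900 / 0.1051 = 36.0609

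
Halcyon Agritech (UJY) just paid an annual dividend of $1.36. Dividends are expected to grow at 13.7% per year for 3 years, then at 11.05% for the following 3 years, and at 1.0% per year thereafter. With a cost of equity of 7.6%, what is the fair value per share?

Three-stage DDM. Project D₁…D_6; terminal Gordon value at t=6 with g = 0.01; discount at r = 0.076.
D_1 = 1.5463
D_2 = 1.7582
D_3 = 1.9990
D_4 = 2.2199
D_5 = 2.4652
D_6 = 2.7376
TV_6 = 2.7650/(0.076−0.01) = 41.8942
P₀ = Σ Dₜ/(1+r)ᵗ + TV_6/(1+r)^6 = 36.6845

$36.68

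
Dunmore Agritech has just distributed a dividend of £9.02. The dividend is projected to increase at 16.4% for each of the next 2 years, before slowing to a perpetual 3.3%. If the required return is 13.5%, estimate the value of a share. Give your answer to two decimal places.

Two-stage DDM. Project D₁…D_2 at 0.164, terminal growth 0.033, discount at r = 0.135.
D_1 = 10.4993
D_2 = 12.2212
Terminal value at t=2: TV = D_3/(r−g) = 12.6245/(0.135−0.033) = 123.7692
P₀ = 10.4993/(1+0.135)^1 + 12.2212/(1+0.135)^2 + 123.7692/(1+0.135)^2 = 114.8146

£114.81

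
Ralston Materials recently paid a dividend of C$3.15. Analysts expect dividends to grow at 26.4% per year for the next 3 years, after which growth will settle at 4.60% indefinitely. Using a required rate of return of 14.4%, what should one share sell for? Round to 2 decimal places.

C$56.93

Two-stage DDM. Project D₁…D_3 at 0.264, terminal growth 0.046, discount at r = 0.144.
D_1 = 3.9816
D_2 = 5.0327
D_3 = 6.3614
Terminal value at t=3: TV = D_4/(r−g) = 6.6540/(0.144−0.046) = 67.8981
P₀ = 3.9816/(1+0.144)^1 + 5.0327/(1+0.144)^2 + 6.3614/(1+0.144)^3 + 67.8981/(1+0.144)^3 = 56.9250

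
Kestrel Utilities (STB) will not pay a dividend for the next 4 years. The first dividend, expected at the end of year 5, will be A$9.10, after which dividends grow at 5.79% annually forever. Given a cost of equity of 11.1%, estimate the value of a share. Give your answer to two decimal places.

A$112.48

Deferred-dividend DDM. At t=4 the remaining stream is a growing perpetuity with first payment D_5 = 9.10.
V_4 = D_5/(r−g) = 9.10/(0.111−0.0579) = 171.3748
P₀ = V_4/(1+r)^4 = 171.3748/(1+0.111)^4 = 112.4840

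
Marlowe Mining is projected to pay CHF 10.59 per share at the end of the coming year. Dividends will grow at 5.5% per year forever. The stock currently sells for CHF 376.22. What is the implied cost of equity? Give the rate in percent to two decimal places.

Rearranging the constant-growth DDM: r = D₁/P₀ + g.
r = 10.5900 / 376.22 + 0.055 = 0.02815 + 0.055 = 0.08315

8.31%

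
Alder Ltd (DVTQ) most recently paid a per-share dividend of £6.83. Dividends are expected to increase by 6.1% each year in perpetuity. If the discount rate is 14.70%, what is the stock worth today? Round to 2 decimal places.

Gordon growth model: P₀ = D₁/(r − g). D₁ = 6.83 × (1 + 0.061) = 7.2466.
P₀ = 7.2466 / (0.147 − 0.061) = 7.2466 / 0.086 = 84.2631

£84.26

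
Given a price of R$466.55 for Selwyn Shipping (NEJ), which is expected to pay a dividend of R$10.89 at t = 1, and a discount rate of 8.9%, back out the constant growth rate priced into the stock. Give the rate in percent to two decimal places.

6.57%

From P₀ = D₁/(r − g), the implied growth is g = r − D₁/P₀.
g = 0.089 − 10.89/466.55 = 0.089 − 0.02334 = 0.06566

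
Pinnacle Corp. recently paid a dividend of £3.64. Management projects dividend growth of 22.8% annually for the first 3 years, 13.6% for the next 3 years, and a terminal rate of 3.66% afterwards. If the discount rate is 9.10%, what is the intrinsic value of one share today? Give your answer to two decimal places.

Three-stage DDM. Project D₁…D_6; terminal Gordon value at t=6 with g = 0.0366; discount at r = 0.091.
D_1 = 4.4699
D_2 = 5.4891
D_3 = 6.7406
D_4 = 7.6573
D_5 = 8.6987
D_6 = 9.8817
TV_6 = 10.2434/(0.091−0.0366) = 188.2972
P₀ = Σ Dₜ/(1+r)ᵗ + TV_6/(1+r)^6 = 142.4509

£142.45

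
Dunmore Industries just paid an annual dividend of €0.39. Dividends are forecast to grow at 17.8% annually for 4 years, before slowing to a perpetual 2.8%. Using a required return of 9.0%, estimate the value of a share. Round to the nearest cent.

Two-stage DDM. Project D₁…D_4 at 0.178, terminal growth 0.028, discount at r = 0.09.
D_1 = 0.4594
D_2 = 0.5412
D_3 = 0.6375
D_4 = 0.7510
Terminal value at t=4: TV = D_5/(r−g) = 0.7720/(0.09−0.028) = 12.4522
P₀ = 0.4594/(1+0.09)^1 + 0.5412/(1+0.09)^2 + 0.6375/(1+0.09)^3 + 0.7510/(1+0.09)^4 + 12.4522/(1+0.09)^4 = 10.7228

€10.72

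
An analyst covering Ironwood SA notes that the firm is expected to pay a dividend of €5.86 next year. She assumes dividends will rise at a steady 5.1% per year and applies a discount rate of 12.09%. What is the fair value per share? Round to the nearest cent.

Gordon growth model: P₀ = D₁/(r − g), with D₁ = 5.86 given directly.
P₀ = 5.8600 / (0.1209 − 0.051) = 5.8600 / 0.0699 = 83.8340

€83.83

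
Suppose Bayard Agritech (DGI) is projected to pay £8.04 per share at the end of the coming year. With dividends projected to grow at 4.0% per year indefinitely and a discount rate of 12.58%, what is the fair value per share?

£93.71

Gordon growth model: P₀ = D₁/(r − g), with D₁ = 8.04 given directly.
P₀ = 8.0400 / (0.1258 − 0.04) = 8.0400 / 0.0858 = 93.7063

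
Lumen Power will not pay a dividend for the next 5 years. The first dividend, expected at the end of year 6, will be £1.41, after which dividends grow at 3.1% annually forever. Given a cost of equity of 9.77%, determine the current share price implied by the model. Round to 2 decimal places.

£13.26

Deferred-dividend DDM. At t=5 the remaining stream is a growing perpetuity with first payment D_6 = 1.41.
V_5 = D_6/(r−g) = 1.41/(0.0977−0.031) = 21.1394
P₀ = V_5/(1+r)^5 = 21.1394/(1+0.0977)^5 = 13.2640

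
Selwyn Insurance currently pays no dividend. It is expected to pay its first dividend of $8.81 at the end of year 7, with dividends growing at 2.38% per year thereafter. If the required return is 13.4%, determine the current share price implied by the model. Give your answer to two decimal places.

$37.59

Deferred-dividend DDM. At t=6 the remaining stream is a growing perpetuity with first payment D_7 = 8.81.
V_6 = D_7/(r−g) = 8.81/(0.134−0.0238) = 79.9456
P₀ = V_6/(1+r)^6 = 79.9456/(1+0.134)^6 = 37.5938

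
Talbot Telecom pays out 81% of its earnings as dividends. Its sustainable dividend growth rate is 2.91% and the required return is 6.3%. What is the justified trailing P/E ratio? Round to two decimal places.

24.59

Justified trailing P/E = b(1+g)/(r−g) = 0.81×(1+0.0291)/(0.063−0.0291) = 24.5891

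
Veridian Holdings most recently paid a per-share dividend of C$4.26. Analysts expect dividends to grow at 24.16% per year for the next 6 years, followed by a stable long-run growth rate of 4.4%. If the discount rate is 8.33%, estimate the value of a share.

Two-stage DDM. Project D₁…D_6 at 0.2416, terminal growth 0.044, discount at r = 0.0833.
D_1 = 5.2892
D_2 = 6.5671
D_3 = 8.1537
D_4 = 10.1236
D_5 = 12.5695
D_6 = 15.6063
Terminal value at t=6: TV = D_7/(r−g) = 16.2930/(0.0833−0.044) = 414.5794
P₀ = 5.2892/(1+0.0833)^1 + 6.5671/(1+0.0833)^2 + 8.1537/(1+0.0833)^3 + 10.1236/(1+0.0833)^4 + 12.5695/(1+0.0833)^5 + 15.6063/(1+0.0833)^6 + 414.5794/(1+0.0833)^6 = 298.8409

C$298.84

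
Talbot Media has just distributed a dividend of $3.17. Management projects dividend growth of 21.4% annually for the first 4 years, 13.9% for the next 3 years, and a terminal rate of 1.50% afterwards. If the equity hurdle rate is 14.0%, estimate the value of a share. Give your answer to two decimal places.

$60.10

Three-stage DDM. Project D₁…D_7; terminal Gordon value at t=7 with g = 0.015; discount at r = 0.14.
D_1 = 3.8484
D_2 = 4.6719
D_3 = 5.6717
D_4 = 6.8855
D_5 = 7.8426
D_6 = 8.9327
D_7 = 10.1743
TV_7 = 10.3269/(0.14−0.015) = 82.6154
P₀ = Σ Dₜ/(1+r)ᵗ + TV_7/(1+r)^7 = 60.1007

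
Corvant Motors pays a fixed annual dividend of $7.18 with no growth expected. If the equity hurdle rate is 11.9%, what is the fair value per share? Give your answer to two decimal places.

$60.34

Zero-growth DDM (perpetuity): P₀ = D/r = 7.18 / 0.119 = 60.3361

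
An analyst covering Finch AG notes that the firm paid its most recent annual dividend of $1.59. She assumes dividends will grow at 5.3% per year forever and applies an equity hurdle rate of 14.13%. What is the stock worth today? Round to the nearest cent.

$18.96

Gordon growth model: P₀ = D₁/(r − g). D₁ = 1.59 × (1 + 0.053) = 1.6743.
P₀ = 1.6743 / (0.1413 − 0.053) = 1.6743 / 0.0883 = 18.9612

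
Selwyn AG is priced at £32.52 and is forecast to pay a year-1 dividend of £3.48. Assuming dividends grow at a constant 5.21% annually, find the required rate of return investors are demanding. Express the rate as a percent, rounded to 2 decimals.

Rearranging the constant-growth DDM: r = D₁/P₀ + g.
r = 3.4800 / 32.52 + 0.0521 = 0.10701 + 0.0521 = 0.15911

15.91%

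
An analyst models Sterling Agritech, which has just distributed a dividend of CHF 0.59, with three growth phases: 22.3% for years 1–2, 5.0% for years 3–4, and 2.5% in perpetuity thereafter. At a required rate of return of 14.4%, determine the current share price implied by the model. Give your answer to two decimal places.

CHF 7.38

Three-stage DDM. Project D₁…D_4; terminal Gordon value at t=4 with g = 0.025; discount at r = 0.144.
D_1 = 0.7216
D_2 = 0.8825
D_3 = 0.9266
D_4 = 0.9729
TV_4 = 0.9973/(0.144−0.025) = 8.3803
P₀ = Σ Dₜ/(1+r)ᵗ + TV_4/(1+r)^4 = 7.3848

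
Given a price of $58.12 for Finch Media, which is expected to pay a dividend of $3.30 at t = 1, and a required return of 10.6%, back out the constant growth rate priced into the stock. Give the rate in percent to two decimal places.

4.92%

From P₀ = D₁/(r − g), the implied growth is g = r − D₁/P₀.
g = 0.106 − 3.30/58.12 = 0.106 − 0.05678 = 0.04922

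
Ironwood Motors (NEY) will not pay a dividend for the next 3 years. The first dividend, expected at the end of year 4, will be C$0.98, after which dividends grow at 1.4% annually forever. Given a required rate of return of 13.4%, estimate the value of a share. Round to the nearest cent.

Deferred-dividend DDM. At t=3 the remaining stream is a growing perpetuity with first payment D_4 = 0.98.
V_3 = D_4/(r−g) = 0.98/(0.134−0.014) = 8.1667
P₀ = V_3/(1+r)^3 = 8.1667/(1+0.134)^3 = 5.6002

C$5.60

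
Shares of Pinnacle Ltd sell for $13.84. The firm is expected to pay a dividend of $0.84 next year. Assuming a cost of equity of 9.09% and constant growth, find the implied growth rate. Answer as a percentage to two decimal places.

From P₀ = D₁/(r − g), the implied growth is g = r − D₁/P₀.
g = 0.0909 − 0.84/13.84 = 0.0909 − 0.06069 = 0.03021

3.02%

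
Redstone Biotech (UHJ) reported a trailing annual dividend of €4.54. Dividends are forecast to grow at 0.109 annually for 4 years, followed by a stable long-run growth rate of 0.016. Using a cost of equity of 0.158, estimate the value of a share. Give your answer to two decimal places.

Two-stage DDM. Project D₁…D_4 at 0.109, terminal growth 0.016, discount at r = 0.158.
D_1 = 5.0349
D_2 = 5.5837
D_3 = 6.1923
D_4 = 6.8672
Terminal value at t=4: TV = D_5/(r−g) = 6.9771/(0.158−0.016) = 49.1346
P₀ = 5.0349/(1+0.158)^1 + 5.5837/(1+0.158)^2 + 6.1923/(1+0.158)^3 + 6.8672/(1+0.158)^4 + 49.1346/(1+0.158)^4 = 43.6431

€43.64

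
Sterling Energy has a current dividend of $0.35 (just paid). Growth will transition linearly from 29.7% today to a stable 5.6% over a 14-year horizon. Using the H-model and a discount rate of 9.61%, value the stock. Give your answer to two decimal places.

$23.94

H-model: P₀ = D₀[(1+g_L) + H(g_S−g_L)]/(r−g_L), with H = 14/2 = 7.
P₀ = 0.35 × [(1+0.056) + 7×(0.297−0.056)] / (0.0961−0.056)
   = 0.35 × 2.7430 / 0.0401 = 23.9414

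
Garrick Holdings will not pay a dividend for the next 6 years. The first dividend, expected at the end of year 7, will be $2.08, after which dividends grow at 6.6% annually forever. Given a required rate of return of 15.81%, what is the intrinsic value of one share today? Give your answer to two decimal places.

$9.36

Deferred-dividend DDM. At t=6 the remaining stream is a growing perpetuity with first payment D_7 = 2.08.
V_6 = D_7/(r−g) = 2.08/(0.1581−0.066) = 22.5841
P₀ = V_6/(1+r)^6 = 22.5841/(1+0.1581)^6 = 9.3611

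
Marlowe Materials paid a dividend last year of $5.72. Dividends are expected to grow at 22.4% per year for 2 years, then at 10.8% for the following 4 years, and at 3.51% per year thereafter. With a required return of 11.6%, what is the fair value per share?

$125.73

Three-stage DDM. Project D₁…D_6; terminal Gordon value at t=6 with g = 0.0351; discount at r = 0.116.
D_1 = 7.0013
D_2 = 8.5696
D_3 = 9.4951
D_4 = 10.5205
D_5 = 11.6568
D_6 = 12.9157
TV_6 = 13.3690/(0.116−0.0351) = 165.2539
P₀ = Σ Dₜ/(1+r)ᵗ + TV_6/(1+r)^6 = 125.7266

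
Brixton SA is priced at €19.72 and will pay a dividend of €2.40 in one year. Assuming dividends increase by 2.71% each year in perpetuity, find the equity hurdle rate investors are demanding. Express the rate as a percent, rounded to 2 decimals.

14.88%

Rearranging the constant-growth DDM: r = D₁/P₀ + g.
r = 2.4000 / 19.72 + 0.0271 = 0.12170 + 0.0271 = 0.14880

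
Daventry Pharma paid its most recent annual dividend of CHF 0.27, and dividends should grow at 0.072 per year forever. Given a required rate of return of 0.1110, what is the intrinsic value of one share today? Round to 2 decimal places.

CHF 7.42

Gordon growth model: P₀ = D₁/(r − g). D₁ = 0.27 × (1 + 0.072) = 0.2894.
P₀ = 0.2894 / (0.111 − 0.072) = 0.2894 / 0.039 = 7.4215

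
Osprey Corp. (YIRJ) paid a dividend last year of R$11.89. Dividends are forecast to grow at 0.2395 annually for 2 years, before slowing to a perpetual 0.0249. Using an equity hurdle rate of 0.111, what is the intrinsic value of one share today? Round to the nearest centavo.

R$204.23

Two-stage DDM. Project D₁…D_2 at 0.2395, terminal growth 0.0249, discount at r = 0.111.
D_1 = 14.7377
D_2 = 18.2673
Terminal value at t=2: TV = D_3/(r−g) = 18.7222/(0.111−0.0249) = 217.4469
P₀ = 14.7377/(1+0.111)^1 + 18.2673/(1+0.111)^2 + 217.4469/(1+0.111)^2 = 204.2319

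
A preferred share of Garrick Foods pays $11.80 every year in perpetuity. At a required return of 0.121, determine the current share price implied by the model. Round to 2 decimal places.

Zero-growth DDM (perpetuity): P₀ = D/r = 11.80 / 0.121 = 97.5207

$97.52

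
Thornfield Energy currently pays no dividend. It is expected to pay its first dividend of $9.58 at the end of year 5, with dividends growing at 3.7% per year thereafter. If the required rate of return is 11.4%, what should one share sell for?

Deferred-dividend DDM. At t=4 the remaining stream is a growing perpetuity with first payment D_5 = 9.58.
V_4 = D_5/(r−g) = 9.58/(0.114−0.037) = 124.4156
P₀ = V_4/(1+r)^4 = 124.4156/(1+0.114)^4 = 80.7856

$80.79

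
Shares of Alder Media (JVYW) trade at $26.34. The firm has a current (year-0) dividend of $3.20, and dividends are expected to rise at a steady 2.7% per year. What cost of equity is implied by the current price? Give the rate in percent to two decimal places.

Rearranging the constant-growth DDM: r = D₁/P₀ + g.
D₁ = 3.20 × (1 + 0.027) = 3.2864.
r = 3.2864 / 26.34 + 0.027 = 0.12477 + 0.027 = 0.15177

15.18%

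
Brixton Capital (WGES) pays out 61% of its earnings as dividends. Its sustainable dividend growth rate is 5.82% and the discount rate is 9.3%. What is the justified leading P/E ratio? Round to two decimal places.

17.53

Justified leading P/E = b/(r−g) = 0.61/(0.093−0.0582) = 17.5287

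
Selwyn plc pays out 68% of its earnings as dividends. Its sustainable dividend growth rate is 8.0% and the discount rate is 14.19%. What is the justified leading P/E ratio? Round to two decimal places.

10.99

Justified leading P/E = b/(r−g) = 0.68/(0.1419−0.08) = 10.9855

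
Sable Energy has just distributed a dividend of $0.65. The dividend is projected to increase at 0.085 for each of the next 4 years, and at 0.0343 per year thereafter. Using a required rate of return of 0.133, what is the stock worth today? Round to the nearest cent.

$8.06

Two-stage DDM. Project D₁…D_4 at 0.085, terminal growth 0.0343, discount at r = 0.133.
D_1 = 0.7053
D_2 = 0.7652
D_3 = 0.8302
D_4 = 0.9008
Terminal value at t=4: TV = D_5/(r−g) = 0.9317/(0.133−0.0343) = 9.4398
P₀ = 0.7053/(1+0.133)^1 + 0.7652/(1+0.133)^2 + 0.8302/(1+0.133)^3 + 0.9008/(1+0.133)^4 + 9.4398/(1+0.133)^4 = 8.0646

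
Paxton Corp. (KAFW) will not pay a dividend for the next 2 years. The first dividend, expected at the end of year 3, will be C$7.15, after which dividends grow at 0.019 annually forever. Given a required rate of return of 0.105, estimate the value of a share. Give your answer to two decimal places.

C$68.09

Deferred-dividend DDM. At t=2 the remaining stream is a growing perpetuity with first payment D_3 = 7.15.
V_2 = D_3/(r−g) = 7.15/(0.105−0.019) = 83.1395
P₀ = V_2/(1+r)^2 = 83.1395/(1+0.105)^2 = 68.0900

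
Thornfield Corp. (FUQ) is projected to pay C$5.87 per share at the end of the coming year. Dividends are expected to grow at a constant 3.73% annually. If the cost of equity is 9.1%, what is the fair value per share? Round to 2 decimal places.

Gordon growth model: P₀ = D₁/(r − g), with D₁ = 5.87 given directly.
P₀ = 5.8700 / (0.091 − 0.0373) = 5.8700 / 0.0537 = 109.3110

C$109.31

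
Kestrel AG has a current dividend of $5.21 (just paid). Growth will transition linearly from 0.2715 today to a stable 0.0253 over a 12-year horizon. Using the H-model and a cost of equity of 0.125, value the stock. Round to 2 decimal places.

H-model: P₀ = D₀[(1+g_L) + H(g_S−g_L)]/(r−g_L), with H = 12/2 = 6.
P₀ = 5.21 × [(1+0.0253) + 6×(0.2715−0.0253)] / (0.125−0.0253)
   = 5.21 × 2.5025 / 0.0997 = 130.7726

$130.77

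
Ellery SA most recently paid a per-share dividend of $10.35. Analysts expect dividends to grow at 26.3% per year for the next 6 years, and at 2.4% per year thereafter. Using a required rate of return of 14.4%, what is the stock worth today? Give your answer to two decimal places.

$248.99

Two-stage DDM. Project D₁…D_6 at 0.263, terminal growth 0.024, discount at r = 0.144.
D_1 = 13.0720
D_2 = 16.5100
D_3 = 20.8521
D_4 = 26.3362
D_5 = 33.2627
D_6 = 42.0108
Terminal value at t=6: TV = D_7/(r−g) = 43.0190/(0.144−0.024) = 358.4917
P₀ = 13.0720/(1+0.144)^1 + 16.5100/(1+0.144)^2 + 20.8521/(1+0.144)^3 + 26.3362/(1+0.144)^4 + 33.2627/(1+0.144)^5 + 42.0108/(1+0.144)^6 + 358.4917/(1+0.144)^6 = 248.9902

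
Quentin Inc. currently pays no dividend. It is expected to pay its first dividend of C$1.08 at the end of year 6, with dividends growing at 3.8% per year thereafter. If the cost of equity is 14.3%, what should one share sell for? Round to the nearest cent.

C$5.27

Deferred-dividend DDM. At t=5 the remaining stream is a growing perpetuity with first payment D_6 = 1.08.
V_5 = D_6/(r−g) = 1.08/(0.143−0.038) = 10.2857
P₀ = V_5/(1+r)^5 = 10.2857/(1+0.143)^5 = 5.2723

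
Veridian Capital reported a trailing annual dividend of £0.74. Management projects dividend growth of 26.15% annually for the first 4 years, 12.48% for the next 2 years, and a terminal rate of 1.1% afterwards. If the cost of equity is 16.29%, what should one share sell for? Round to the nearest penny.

Three-stage DDM. Project D₁…D_6; terminal Gordon value at t=6 with g = 0.011; discount at r = 0.1629.
D_1 = 0.9335
D_2 = 1.1776
D_3 = 1.4856
D_4 = 1.8740
D_5 = 2.1079
D_6 = 2.3710
TV_6 = 2.3971/(0.1629−0.011) = 15.7806
P₀ = Σ Dₜ/(1+r)ᵗ + TV_6/(1+r)^6 = 11.9735

£11.97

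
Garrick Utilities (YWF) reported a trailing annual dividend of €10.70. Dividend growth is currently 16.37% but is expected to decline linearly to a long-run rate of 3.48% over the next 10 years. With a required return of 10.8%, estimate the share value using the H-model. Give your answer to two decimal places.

H-model: P₀ = D₀[(1+g_L) + H(g_S−g_L)]/(r−g_L), with H = 10/2 = 5.
P₀ = 10.70 × [(1+0.0348) + 5×(0.1637−0.0348)] / (0.108−0.0348)
   = 10.70 × 1.6793 / 0.0732 = 245.4714

€245.47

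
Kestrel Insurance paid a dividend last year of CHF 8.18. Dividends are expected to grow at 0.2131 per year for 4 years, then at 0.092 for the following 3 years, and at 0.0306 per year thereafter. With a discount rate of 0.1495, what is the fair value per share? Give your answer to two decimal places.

CHF 140.39

Three-stage DDM. Project D₁…D_7; terminal Gordon value at t=7 with g = 0.0306; discount at r = 0.1495.
D_1 = 9.9232
D_2 = 12.0378
D_3 = 14.6030
D_4 = 17.7149
D_5 = 19.3447
D_6 = 21.1244
D_7 = 23.0679
TV_7 = 23.7738/(0.1495−0.0306) = 199.9475
P₀ = Σ Dₜ/(1+r)ᵗ + TV_7/(1+r)^7 = 140.3938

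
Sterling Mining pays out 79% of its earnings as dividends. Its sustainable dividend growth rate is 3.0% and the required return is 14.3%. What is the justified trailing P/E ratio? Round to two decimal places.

Justified trailing P/E = b(1+g)/(r−g) = 0.79×(1+0.03)/(0.143−0.03) = 7.2009

7.20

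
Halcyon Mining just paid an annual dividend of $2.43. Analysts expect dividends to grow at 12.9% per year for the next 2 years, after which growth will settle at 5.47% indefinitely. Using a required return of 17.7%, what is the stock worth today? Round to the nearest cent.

Two-stage DDM. Project D₁…D_2 at 0.129, terminal growth 0.0547, discount at r = 0.177.
D_1 = 2.7435
D_2 = 3.0974
Terminal value at t=2: TV = D_3/(r−g) = 3.2668/(0.177−0.0547) = 26.7114
P₀ = 2.7435/(1+0.177)^1 + 3.0974/(1+0.177)^2 + 26.7114/(1+0.177)^2 = 23.8484

$23.85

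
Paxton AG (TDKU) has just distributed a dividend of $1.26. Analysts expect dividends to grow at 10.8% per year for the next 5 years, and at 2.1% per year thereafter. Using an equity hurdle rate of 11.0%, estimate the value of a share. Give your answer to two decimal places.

Two-stage DDM. Project D₁…D_5 at 0.108, terminal growth 0.021, discount at r = 0.11.
D_1 = 1.3961
D_2 = 1.5469
D_3 = 1.7139
D_4 = 1.8990
D_5 = 2.1041
Terminal value at t=5: TV = D_6/(r−g) = 2.1483/(0.11−0.021) = 24.1382
P₀ = 1.3961/(1+0.11)^1 + 1.5469/(1+0.11)^2 + 1.7139/(1+0.11)^3 + 1.8990/(1+0.11)^4 + 2.1041/(1+0.11)^5 + 24.1382/(1+0.11)^5 = 20.5909

$20.59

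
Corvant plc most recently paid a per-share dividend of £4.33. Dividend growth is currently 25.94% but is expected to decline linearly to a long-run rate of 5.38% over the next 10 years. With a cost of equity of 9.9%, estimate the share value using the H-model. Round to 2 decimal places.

H-model: P₀ = D₀[(1+g_L) + H(g_S−g_L)]/(r−g_L), with H = 10/2 = 5.
P₀ = 4.33 × [(1+0.0538) + 5×(0.2594−0.0538)] / (0.099−0.0538)
   = 4.33 × 2.0818 / 0.0452 = 199.4291

£199.43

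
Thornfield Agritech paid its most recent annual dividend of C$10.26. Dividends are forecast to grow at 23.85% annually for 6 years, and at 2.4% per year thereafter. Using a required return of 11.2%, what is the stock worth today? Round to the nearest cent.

C$319.17

Two-stage DDM. Project D₁…D_6 at 0.2385, terminal growth 0.024, discount at r = 0.112.
D_1 = 12.7070
D_2 = 15.7376
D_3 = 19.4911
D_4 = 24.1397
D_5 = 29.8970
D_6 = 37.0274
Terminal value at t=6: TV = D_7/(r−g) = 37.9161/(0.112−0.024) = 430.8645
P₀ = 12.7070/(1+0.112)^1 + 15.7376/(1+0.112)^2 + 19.4911/(1+0.112)^3 + 24.1397/(1+0.112)^4 + 29.8970/(1+0.112)^5 + 37.0274/(1+0.112)^6 + 430.8645/(1+0.112)^6 = 319.1668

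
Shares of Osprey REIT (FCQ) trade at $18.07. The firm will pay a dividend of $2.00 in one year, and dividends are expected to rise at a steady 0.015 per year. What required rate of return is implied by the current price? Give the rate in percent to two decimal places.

12.57%

Rearranging the constant-growth DDM: r = D₁/P₀ + g.
r = 2.0000 / 18.07 + 0.015 = 0.11068 + 0.015 = 0.12568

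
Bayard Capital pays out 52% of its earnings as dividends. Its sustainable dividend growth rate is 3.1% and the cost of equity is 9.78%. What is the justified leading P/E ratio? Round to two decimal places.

7.78

Justified leading P/E = b/(r−g) = 0.52/(0.0978−0.031) = 7.7844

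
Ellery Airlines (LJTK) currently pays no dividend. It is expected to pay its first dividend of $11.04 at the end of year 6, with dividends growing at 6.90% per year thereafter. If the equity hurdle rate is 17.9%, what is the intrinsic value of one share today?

$44.06

Deferred-dividend DDM. At t=5 the remaining stream is a growing perpetuity with first payment D_6 = 11.04.
V_5 = D_6/(r−g) = 11.04/(0.179−0.069) = 100.3636
P₀ = V_5/(1+r)^5 = 100.3636/(1+0.179)^5 = 44.0562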